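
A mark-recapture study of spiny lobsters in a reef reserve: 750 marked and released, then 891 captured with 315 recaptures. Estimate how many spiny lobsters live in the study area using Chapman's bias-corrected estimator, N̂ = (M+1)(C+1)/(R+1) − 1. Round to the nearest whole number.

N ≈ 2119

N̂ = (750+1)(891+1)/(315+1) − 1 = 751·892/316 − 1
= 669892/316 − 1 ≈ 2119.9 − 1 ≈ 2118.9 → 2119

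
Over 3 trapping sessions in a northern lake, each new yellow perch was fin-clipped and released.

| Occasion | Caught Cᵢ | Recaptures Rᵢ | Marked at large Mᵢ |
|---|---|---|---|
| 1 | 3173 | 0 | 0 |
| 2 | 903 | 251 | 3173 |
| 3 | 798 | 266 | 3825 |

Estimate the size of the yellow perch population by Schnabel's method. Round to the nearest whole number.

N ≈ 11,446

Σ MᵢCᵢ = 0·3173 + 3173·903 + 3825·798 = 0 + 2865219 + 3052350 = 5917569
Σ Rᵢ = 0 + 251 + 266 = 517
N̂ = 5917569 / 517 ≈ 11446.0 → 11446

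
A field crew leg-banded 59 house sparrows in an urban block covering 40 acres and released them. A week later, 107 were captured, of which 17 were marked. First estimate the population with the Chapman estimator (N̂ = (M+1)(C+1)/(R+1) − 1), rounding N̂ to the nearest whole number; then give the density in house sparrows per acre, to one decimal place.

density ≈ 9.0 house sparrows per acre

N̂ = 60·108/18 − 1 = 6480/18 − 1 = 359
Density = N̂ / area = 359 / 40 ≈ 8.97 → 9.0 per acre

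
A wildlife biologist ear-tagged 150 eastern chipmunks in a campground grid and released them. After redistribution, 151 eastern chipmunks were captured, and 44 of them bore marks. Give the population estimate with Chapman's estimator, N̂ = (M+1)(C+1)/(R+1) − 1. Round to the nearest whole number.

N ≈ 509

N̂ = (150+1)(151+1)/(44+1) − 1 = 151·152/45 − 1
= 22952/45 − 1 ≈ 510.0 − 1 ≈ 509.0 → 509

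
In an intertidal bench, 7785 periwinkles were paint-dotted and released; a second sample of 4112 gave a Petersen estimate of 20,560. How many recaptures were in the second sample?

R = 1557

From N = M·C/R: R = M·C / N = 7785·4112 / 20560 = 32011920 / 20560 = 1557.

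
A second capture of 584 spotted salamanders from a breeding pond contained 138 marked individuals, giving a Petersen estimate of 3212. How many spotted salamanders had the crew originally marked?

From N = M·C/R: M = N·R / C = 3212·138 / 584 = 443256 / 584 = 759.

M = 759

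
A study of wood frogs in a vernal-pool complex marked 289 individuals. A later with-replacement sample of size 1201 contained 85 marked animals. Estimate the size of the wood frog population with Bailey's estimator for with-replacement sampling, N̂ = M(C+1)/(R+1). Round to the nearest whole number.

N̂ = 289·(1201+1)/(85+1) = 289·1202/86 = 347378/86 ≈ 4039.3 → 4039

N ≈ 4039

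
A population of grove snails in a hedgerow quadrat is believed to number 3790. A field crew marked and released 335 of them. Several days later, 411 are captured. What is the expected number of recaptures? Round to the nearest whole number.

The marked fraction of the population is 335/3790, so in a sample of 411 expect C·(M/N) marked.
E[R] = 335 × 411 / 3790 = 137685 / 3790 ≈ 36.3 → 36

expected recaptures ≈ 36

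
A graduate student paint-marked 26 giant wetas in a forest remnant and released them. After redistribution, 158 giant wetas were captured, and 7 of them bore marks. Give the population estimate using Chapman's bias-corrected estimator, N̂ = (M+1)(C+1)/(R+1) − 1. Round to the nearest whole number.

N ≈ 536

N̂ = (26+1)(158+1)/(7+1) − 1 = 27·159/8 − 1
= 4293/8 − 1 ≈ 536.6 − 1 ≈ 535.6 → 536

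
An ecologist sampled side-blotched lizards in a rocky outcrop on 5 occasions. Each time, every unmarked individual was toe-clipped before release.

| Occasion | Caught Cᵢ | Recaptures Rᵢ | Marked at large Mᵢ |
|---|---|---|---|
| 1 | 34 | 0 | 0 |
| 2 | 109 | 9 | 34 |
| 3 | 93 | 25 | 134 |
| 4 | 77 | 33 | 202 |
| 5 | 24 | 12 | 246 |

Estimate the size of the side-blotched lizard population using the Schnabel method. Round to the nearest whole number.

Σ MᵢCᵢ = 0·34 + 34·109 + 134·93 + 202·77 + 246·24 = 0 + 3706 + 12462 + 15554 + 5904 = 37626
Σ Rᵢ = 0 + 9 + 25 + 33 + 12 = 79
N̂ = 37626 / 79 ≈ 476.3 → 476

N ≈ 476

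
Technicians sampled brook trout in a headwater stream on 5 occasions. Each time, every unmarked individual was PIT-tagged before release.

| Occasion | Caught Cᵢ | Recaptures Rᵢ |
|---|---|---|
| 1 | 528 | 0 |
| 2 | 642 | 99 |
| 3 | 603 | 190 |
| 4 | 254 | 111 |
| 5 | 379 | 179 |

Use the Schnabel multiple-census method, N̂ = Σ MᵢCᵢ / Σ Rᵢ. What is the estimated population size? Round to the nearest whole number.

N ≈ 3417

Marked at large before each occasion: Mᵢ = Σⱼ<ᵢ (Cⱼ − Rⱼ) → M1=0, M2=528, M3=1071, M4=1484, M5=1627
Σ MᵢCᵢ = 0·528 + 528·642 + 1071·603 + 1484·254 + 1627·379 = 0 + 338976 + 645813 + 376936 + 616633 = 1978358
Σ Rᵢ = 0 + 99 + 190 + 111 + 179 = 579
N̂ = 1978358 / 579 ≈ 3416.9 → 3417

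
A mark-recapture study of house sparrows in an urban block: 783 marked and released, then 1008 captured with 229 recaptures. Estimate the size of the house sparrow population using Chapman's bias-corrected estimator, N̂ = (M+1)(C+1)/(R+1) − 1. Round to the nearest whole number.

N ≈ 3438

N̂ = (783+1)(1008+1)/(229+1) − 1 = 784·1009/230 − 1
= 791056/230 − 1 ≈ 3439.4 − 1 ≈ 3438.4 → 3438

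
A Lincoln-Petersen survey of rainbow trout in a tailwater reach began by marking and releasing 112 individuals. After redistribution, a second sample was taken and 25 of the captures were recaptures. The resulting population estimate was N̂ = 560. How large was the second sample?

From N = M·C/R: C = N·R / M = 560·25 / 112 = 14000 / 112 = 125.

C = 125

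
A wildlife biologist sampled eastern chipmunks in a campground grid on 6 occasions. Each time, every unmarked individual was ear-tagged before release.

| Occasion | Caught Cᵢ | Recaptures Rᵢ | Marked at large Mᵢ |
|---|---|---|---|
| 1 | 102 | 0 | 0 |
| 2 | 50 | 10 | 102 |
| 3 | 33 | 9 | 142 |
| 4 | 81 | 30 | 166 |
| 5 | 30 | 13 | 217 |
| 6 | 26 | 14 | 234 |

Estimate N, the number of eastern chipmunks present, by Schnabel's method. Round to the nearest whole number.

Σ MᵢCᵢ = 0·102 + 102·50 + 142·33 + 166·81 + 217·30 + 234·26 = 0 + 5100 + 4686 + 13446 + 6510 + 6084 = 35826
Σ Rᵢ = 0 + 10 + 9 + 30 + 13 + 14 = 76
N̂ = 35826 / 76 ≈ 471.4 → 471

N ≈ 471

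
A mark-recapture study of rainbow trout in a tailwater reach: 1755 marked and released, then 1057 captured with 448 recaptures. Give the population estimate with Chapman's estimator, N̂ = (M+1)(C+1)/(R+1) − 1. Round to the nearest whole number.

N ≈ 4137

N̂ = (1755+1)(1057+1)/(448+1) − 1 = 1756·1058/449 − 1
= 1857848/449 − 1 ≈ 4137.7 − 1 ≈ 4136.7 → 4137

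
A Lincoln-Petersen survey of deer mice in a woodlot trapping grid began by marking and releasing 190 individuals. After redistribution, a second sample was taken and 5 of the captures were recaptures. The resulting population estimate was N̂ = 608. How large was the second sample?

C = 16

From N = M·C/R: C = N·R / M = 608·5 / 190 = 3040 / 190 = 16.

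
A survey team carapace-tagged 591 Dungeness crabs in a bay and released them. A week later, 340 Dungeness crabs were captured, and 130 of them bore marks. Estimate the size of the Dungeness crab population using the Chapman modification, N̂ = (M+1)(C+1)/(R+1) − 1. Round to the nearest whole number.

N̂ = (591+1)(340+1)/(130+1) − 1 = 592·341/131 − 1
= 201872/131 − 1 ≈ 1541.0 − 1 ≈ 1540.0 → 1540

N ≈ 1540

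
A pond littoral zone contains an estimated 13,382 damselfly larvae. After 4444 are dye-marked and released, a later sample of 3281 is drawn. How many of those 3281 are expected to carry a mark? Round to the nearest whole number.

expected recaptures ≈ 1090

Expected recaptures E[R] = M·C / N.
E[R] = 4444 × 3281 / 13382 = 14580764 / 13382 ≈ 1089.6 → 1090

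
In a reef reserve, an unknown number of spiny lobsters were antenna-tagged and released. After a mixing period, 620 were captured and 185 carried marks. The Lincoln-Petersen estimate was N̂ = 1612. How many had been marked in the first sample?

M = 481

From N = M·C/R: M = N·R / C = 1612·185 / 620 = 298220 / 620 = 481.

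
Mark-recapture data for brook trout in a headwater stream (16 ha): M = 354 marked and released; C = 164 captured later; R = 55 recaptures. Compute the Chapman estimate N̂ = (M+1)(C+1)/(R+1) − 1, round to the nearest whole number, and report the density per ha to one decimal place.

N̂ = 355·165/56 − 1 = 58575/56 − 1 ≈ 1045.0 → 1045
Density = N̂ / area = 1045 / 16 ≈ 65.31 → 65.3 per ha

density ≈ 65.3 brook trout per ha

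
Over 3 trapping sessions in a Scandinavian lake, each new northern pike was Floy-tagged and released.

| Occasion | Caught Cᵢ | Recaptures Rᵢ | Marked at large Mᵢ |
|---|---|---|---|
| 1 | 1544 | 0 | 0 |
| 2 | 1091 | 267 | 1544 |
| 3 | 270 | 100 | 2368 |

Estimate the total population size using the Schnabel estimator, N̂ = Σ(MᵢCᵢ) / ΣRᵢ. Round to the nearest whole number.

Σ MᵢCᵢ = 0·1544 + 1544·1091 + 2368·270 = 0 + 1684504 + 639360 = 2323864
Σ Rᵢ = 0 + 267 + 100 = 367
N̂ = 2323864 / 367 ≈ 6332.1 → 6332

N ≈ 6332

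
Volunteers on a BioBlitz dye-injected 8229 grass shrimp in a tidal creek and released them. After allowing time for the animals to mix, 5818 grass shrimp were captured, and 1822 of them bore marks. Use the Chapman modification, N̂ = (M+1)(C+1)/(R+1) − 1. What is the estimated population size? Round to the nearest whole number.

N̂ = (8229+1)(5818+1)/(1822+1) − 1 = 8230·5819/1823 − 1
= 47890370/1823 − 1 ≈ 26270.1 − 1 ≈ 26269.1 → 26269

N ≈ 26,269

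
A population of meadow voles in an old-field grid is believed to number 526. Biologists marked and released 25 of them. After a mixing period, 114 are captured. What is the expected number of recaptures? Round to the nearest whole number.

Expected recaptures E[R] = M·C / N.
E[R] = 25 × 114 / 526 = 2850 / 526 ≈ 5.4 → 5

expected recaptures ≈ 5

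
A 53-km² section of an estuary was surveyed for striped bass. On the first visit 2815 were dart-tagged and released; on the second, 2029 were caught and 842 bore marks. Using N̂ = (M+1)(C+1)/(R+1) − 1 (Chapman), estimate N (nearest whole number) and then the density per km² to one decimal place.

N̂ = 2816·2030/843 − 1 = 5716480/843 − 1 ≈ 6780.1 → 6780
Density = N̂ / area = 6780 / 53 ≈ 127.92 → 127.9 per km²

density ≈ 127.9 striped bass per km²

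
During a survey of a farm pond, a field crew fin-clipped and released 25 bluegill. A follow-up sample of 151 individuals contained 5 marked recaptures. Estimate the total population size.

N = 755

The marked fraction in the recapture sample should equal the marked fraction in the population: 5/151 = 25/N.
N = (25 × 151) / 5 = 3775 / 5 = 755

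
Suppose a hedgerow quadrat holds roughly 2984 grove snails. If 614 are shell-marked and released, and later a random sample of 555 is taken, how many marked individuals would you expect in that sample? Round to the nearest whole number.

expected recaptures ≈ 114

The marked fraction of the population is 614/2984, so in a sample of 555 expect C·(M/N) marked.
E[R] = 614 × 555 / 2984 = 340770 / 2984 ≈ 114.2 → 114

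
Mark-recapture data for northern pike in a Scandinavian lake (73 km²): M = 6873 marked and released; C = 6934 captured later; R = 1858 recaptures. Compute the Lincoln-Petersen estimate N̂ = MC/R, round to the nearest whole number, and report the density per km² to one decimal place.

density ≈ 351.4 northern pike per km²

N̂ = 6873·6934/1858 = 47657382/1858 ≈ 25649.8 → 25650
Density = N̂ / area = 25650 / 73 ≈ 351.37 → 351.4 per km²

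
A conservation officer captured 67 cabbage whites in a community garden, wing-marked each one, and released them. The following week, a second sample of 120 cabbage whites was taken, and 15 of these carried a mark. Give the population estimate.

N = 536

Lincoln-Petersen assumes M/N = R/C, so N = M·C / R.
N = (67 × 120) / 15 = 8040 / 15 = 536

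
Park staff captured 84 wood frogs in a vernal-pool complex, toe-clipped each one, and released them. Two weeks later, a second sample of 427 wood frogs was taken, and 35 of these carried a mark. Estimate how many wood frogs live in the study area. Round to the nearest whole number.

Lincoln-Petersen assumes M/N = R/C, so N = M·C / R.
N = (84 × 427) / 35 = 35868 / 35 ≈ 1024.8 → 1025

N ≈ 1025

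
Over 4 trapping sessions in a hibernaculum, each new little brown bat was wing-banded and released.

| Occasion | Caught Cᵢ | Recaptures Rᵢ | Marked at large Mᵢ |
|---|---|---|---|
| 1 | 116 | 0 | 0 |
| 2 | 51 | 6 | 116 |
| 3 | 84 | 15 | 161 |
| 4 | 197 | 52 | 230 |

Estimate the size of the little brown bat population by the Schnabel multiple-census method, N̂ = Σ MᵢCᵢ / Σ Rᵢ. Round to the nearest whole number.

N ≈ 887

Σ MᵢCᵢ = 0·116 + 116·51 + 161·84 + 230·197 = 0 + 5916 + 13524 + 45310 = 64750
Σ Rᵢ = 0 + 6 + 15 + 52 = 73
N̂ = 64750 / 73 ≈ 887.0 → 887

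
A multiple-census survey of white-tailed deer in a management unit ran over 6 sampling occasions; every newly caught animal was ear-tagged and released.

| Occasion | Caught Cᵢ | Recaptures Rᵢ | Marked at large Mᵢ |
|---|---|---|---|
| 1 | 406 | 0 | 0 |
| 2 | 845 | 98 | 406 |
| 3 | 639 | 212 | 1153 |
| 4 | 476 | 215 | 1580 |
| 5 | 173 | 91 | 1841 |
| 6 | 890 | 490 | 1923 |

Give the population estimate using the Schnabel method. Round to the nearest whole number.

N ≈ 3492

Σ MᵢCᵢ = 0·406 + 406·845 + 1153·639 + 1580·476 + 1841·173 + 1923·890 = 0 + 343070 + 736767 + 752080 + 318493 + 1711470 = 3861880
Σ Rᵢ = 0 + 98 + 212 + 215 + 91 + 490 = 1106
N̂ = 3861880 / 1106 ≈ 3491.8 → 3492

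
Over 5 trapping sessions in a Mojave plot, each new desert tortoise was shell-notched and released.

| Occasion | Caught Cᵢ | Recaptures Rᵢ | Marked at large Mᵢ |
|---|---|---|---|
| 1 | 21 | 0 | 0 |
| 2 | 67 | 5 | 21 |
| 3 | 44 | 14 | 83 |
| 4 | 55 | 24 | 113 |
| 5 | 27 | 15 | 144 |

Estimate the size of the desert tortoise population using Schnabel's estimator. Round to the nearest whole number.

N ≈ 261

Σ MᵢCᵢ = 0·21 + 21·67 + 83·44 + 113·55 + 144·27 = 0 + 1407 + 3652 + 6215 + 3888 = 15162
Σ Rᵢ = 0 + 5 + 14 + 24 + 15 = 58
N̂ = 15162 / 58 ≈ 261.4 → 261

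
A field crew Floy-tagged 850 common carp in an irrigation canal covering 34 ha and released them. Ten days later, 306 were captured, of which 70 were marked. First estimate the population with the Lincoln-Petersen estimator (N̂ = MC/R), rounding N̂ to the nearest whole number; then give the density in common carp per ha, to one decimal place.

density ≈ 109.3 common carp per ha

N̂ = 850·306/70 = 260100/70 ≈ 3715.7 → 3716
Density = N̂ / area = 3716 / 34 ≈ 109.29 → 109.3 per ha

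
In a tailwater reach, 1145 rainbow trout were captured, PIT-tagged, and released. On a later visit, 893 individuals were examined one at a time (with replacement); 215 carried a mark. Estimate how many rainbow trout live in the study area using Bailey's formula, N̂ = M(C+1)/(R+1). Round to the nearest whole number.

N ≈ 4739

N̂ = 1145·(893+1)/(215+1) = 1145·894/216 = 1023630/216 ≈ 4739.0 → 4739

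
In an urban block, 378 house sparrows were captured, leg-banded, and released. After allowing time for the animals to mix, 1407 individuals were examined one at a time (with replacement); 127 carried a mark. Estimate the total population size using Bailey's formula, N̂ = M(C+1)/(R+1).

N̂ = 378·(1407+1)/(127+1) = 378·1408/128 = 532224/128 = 4158

N = 4158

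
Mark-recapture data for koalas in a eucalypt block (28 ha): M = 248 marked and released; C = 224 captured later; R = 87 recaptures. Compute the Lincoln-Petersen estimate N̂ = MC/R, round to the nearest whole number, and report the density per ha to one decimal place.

density ≈ 22.8 koalas per ha

N̂ = 248·224/87 = 55552/87 ≈ 638.5 → 639
Density = N̂ / area = 639 / 28 ≈ 22.82 → 22.8 per ha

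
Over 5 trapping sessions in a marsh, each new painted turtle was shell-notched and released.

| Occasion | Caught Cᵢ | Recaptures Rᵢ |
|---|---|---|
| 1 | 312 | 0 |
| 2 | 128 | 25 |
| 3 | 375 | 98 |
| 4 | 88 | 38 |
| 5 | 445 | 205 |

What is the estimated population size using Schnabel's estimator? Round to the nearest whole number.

N ≈ 1603

Marked at large before each occasion: Mᵢ = Σⱼ<ᵢ (Cⱼ − Rⱼ) → M1=0, M2=312, M3=415, M4=692, M5=742
Σ MᵢCᵢ = 0·312 + 312·128 + 415·375 + 692·88 + 742·445 = 0 + 39936 + 155625 + 60896 + 330190 = 586647
Σ Rᵢ = 0 + 25 + 98 + 38 + 205 = 366
N̂ = 586647 / 366 ≈ 1602.9 → 1603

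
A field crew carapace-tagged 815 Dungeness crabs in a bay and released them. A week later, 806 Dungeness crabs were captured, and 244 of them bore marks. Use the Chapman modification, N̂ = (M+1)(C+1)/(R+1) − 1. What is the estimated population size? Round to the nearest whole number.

N ≈ 2687

N̂ = (815+1)(806+1)/(244+1) − 1 = 816·807/245 − 1
= 658512/245 − 1 ≈ 2687.8 − 1 ≈ 2686.8 → 2687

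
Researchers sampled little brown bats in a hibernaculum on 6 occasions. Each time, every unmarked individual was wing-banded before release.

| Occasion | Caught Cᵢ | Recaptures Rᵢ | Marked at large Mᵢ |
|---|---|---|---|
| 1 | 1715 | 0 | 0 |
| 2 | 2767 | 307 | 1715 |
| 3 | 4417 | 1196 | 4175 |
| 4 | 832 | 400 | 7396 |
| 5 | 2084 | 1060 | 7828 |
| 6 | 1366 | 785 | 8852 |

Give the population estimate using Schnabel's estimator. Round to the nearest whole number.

Σ MᵢCᵢ = 0·1715 + 1715·2767 + 4175·4417 + 7396·832 + 7828·2084 + 8852·1366 = 0 + 4745405 + 18440975 + 6153472 + 16313552 + 12091832 = 57745236
Σ Rᵢ = 0 + 307 + 1196 + 400 + 1060 + 785 = 3748
N̂ = 57745236 / 3748 ≈ 15406.9 → 15407

N ≈ 15,407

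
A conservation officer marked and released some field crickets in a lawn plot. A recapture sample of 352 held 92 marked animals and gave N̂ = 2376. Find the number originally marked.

From N = M·C/R: M = N·R / C = 2376·92 / 352 = 218592 / 352 = 621.

M = 621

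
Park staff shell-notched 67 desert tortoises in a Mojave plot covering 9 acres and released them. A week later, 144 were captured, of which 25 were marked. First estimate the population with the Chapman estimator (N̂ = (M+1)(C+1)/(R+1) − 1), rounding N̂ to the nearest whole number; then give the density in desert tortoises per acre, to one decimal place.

density ≈ 42.0 desert tortoises per acre

N̂ = 68·145/26 − 1 = 9860/26 − 1 ≈ 378.2 → 378
Density = N̂ / area = 378 / 9 = 42.0 per acre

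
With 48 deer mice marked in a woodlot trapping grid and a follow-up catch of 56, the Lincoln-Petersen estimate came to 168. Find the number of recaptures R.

From N = M·C/R: R = M·C / N = 48·56 / 168 = 2688 / 168 = 16.

R = 16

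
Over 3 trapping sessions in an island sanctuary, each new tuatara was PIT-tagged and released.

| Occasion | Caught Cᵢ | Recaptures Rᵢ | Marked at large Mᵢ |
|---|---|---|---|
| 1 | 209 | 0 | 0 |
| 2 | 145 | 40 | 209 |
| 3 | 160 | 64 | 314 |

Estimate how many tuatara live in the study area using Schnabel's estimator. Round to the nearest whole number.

N ≈ 774

Σ MᵢCᵢ = 0·209 + 209·145 + 314·160 = 0 + 30305 + 50240 = 80545
Σ Rᵢ = 0 + 40 + 64 = 104
N̂ = 80545 / 104 ≈ 774.47 → 774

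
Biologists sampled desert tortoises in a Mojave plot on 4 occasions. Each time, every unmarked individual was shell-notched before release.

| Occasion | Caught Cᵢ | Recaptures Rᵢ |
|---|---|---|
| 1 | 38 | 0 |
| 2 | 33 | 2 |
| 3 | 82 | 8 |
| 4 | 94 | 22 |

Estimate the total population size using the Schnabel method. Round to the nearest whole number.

N ≈ 636

Marked at large before each occasion: Mᵢ = Σⱼ<ᵢ (Cⱼ − Rⱼ) → M1=0, M2=38, M3=69, M4=143
Σ MᵢCᵢ = 0·38 + 38·33 + 69·82 + 143·94 = 0 + 1254 + 5658 + 13442 = 20354
Σ Rᵢ = 0 + 2 + 8 + 22 = 32
N̂ = 20354 / 32 ≈ 636.1 → 636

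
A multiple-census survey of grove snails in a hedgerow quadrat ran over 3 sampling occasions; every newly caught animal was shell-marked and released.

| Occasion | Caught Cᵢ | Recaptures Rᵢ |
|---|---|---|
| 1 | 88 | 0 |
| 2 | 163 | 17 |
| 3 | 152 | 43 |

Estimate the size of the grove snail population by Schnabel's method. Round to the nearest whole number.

Marked at large before each occasion: Mᵢ = Σⱼ<ᵢ (Cⱼ − Rⱼ) → M1=0, M2=88, M3=234
Σ MᵢCᵢ = 0·88 + 88·163 + 234·152 = 0 + 14344 + 35568 = 49912
Σ Rᵢ = 0 + 17 + 43 = 60
N̂ = 49912 / 60 ≈ 831.9 → 832

N ≈ 832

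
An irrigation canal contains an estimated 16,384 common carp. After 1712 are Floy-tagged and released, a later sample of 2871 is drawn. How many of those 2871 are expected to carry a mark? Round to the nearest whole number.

expected recaptures ≈ 300

Expected recaptures E[R] = M·C / N.
E[R] = 1712 × 2871 / 16384 = 4915152 / 16384 ≈ 300.0 → 300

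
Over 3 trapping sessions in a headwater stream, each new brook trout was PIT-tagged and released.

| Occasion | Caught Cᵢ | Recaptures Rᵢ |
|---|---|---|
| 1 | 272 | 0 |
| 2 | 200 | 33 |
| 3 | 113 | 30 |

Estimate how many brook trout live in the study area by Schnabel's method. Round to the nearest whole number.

N ≈ 1651

Marked at large before each occasion: Mᵢ = Σⱼ<ᵢ (Cⱼ − Rⱼ) → M1=0, M2=272, M3=439
Σ MᵢCᵢ = 0·272 + 272·200 + 439·113 = 0 + 54400 + 49607 = 104007
Σ Rᵢ = 0 + 33 + 30 = 63
N̂ = 104007 / 63 ≈ 1650.9 → 1651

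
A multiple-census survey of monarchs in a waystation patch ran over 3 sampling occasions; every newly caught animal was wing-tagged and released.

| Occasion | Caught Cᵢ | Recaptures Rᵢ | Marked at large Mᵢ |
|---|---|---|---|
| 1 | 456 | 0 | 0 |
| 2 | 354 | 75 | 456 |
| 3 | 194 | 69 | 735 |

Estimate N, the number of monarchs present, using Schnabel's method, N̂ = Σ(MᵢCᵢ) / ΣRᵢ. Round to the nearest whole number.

N ≈ 2111

Σ MᵢCᵢ = 0·456 + 456·354 + 735·194 = 0 + 161424 + 142590 = 304014
Σ Rᵢ = 0 + 75 + 69 = 144
N̂ = 304014 / 144 ≈ 2111.2 → 2111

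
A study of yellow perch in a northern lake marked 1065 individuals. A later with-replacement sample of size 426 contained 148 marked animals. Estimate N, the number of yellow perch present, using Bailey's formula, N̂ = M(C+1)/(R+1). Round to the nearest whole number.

N ≈ 3052

N̂ = 1065·(426+1)/(148+1) = 1065·427/149 = 454755/149 ≈ 3052.0 → 3052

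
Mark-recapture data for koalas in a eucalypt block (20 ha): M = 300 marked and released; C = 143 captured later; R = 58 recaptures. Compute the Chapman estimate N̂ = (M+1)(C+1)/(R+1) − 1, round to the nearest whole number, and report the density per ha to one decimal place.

density ≈ 36.7 koalas per ha

N̂ = 301·144/59 − 1 = 43344/59 − 1 ≈ 733.6 → 734
Density = N̂ / area = 734 / 20 ≈ 36.70 → 36.7 per ha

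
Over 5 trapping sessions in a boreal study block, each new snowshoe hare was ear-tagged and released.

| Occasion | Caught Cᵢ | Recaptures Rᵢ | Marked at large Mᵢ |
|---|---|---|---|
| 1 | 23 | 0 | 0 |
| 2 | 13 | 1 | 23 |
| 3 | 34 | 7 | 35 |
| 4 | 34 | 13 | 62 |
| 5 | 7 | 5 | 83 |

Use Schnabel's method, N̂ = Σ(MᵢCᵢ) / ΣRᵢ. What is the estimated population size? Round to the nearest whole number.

N ≈ 161

Σ MᵢCᵢ = 0·23 + 23·13 + 35·34 + 62·34 + 83·7 = 0 + 299 + 1190 + 2108 + 581 = 4178
Σ Rᵢ = 0 + 1 + 7 + 13 + 5 = 26
N̂ = 4178 / 26 ≈ 160.7 → 161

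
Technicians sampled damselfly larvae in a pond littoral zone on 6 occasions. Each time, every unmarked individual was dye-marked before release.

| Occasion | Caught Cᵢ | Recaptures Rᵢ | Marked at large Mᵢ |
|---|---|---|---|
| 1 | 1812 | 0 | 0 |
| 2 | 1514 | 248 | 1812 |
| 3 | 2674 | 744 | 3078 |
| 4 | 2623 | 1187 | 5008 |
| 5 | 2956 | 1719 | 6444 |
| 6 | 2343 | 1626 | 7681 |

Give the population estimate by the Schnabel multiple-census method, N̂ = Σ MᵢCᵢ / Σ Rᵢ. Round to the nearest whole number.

Σ MᵢCᵢ = 0·1812 + 1812·1514 + 3078·2674 + 5008·2623 + 6444·2956 + 7681·2343 = 0 + 2743368 + 8230572 + 13135984 + 19048464 + 17996583 = 61154971
Σ Rᵢ = 0 + 248 + 744 + 1187 + 1719 + 1626 = 5524
N̂ = 61154971 / 5524 ≈ 11070.8 → 11071

N ≈ 11,071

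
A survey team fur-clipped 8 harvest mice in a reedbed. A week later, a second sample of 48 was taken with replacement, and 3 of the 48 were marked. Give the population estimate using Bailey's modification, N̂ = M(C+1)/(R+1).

N = 98

N̂ = 8·(48+1)/(3+1) = 8·49/4 = 392/4 = 98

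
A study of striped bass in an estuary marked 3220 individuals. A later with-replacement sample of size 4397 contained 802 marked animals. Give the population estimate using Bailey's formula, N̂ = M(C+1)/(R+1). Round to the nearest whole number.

N̂ = 3220·(4397+1)/(802+1) = 3220·4398/803 = 14161560/803 ≈ 17635.8 → 17636

N ≈ 17,636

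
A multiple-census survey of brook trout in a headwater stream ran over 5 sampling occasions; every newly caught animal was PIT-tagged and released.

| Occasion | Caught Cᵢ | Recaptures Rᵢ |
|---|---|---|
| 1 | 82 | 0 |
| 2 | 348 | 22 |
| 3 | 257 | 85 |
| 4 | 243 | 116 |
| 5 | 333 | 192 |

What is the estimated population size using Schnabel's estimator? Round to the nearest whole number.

Marked at large before each occasion: Mᵢ = Σⱼ<ᵢ (Cⱼ − Rⱼ) → M1=0, M2=82, M3=408, M4=580, M5=707
Σ MᵢCᵢ = 0·82 + 82·348 + 408·257 + 580·243 + 707·333 = 0 + 28536 + 104856 + 140940 + 235431 = 509763
Σ Rᵢ = 0 + 22 + 85 + 116 + 192 = 415
N̂ = 509763 / 415 ≈ 1228.3 → 1228

N ≈ 1228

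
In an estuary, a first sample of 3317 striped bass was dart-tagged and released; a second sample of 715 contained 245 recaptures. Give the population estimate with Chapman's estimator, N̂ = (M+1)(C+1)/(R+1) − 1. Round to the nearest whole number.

N̂ = (3317+1)(715+1)/(245+1) − 1 = 3318·716/246 − 1
= 2375688/246 − 1 ≈ 9657.3 − 1 ≈ 9656.3 → 9656

N ≈ 9656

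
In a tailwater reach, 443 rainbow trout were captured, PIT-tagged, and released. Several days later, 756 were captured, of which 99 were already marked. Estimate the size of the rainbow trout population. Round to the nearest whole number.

N ≈ 3383

N = (443 × 756) / 99 = 334908 / 99 ≈ 3382.9 → 3383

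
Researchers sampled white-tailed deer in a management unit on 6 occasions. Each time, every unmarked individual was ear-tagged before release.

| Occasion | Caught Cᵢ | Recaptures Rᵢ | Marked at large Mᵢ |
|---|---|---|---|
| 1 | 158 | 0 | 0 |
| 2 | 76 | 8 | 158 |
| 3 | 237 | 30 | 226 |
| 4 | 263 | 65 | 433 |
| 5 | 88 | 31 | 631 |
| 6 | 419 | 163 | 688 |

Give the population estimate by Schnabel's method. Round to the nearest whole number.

Σ MᵢCᵢ = 0·158 + 158·76 + 226·237 + 433·263 + 631·88 + 688·419 = 0 + 12008 + 53562 + 113879 + 55528 + 288272 = 523249
Σ Rᵢ = 0 + 8 + 30 + 65 + 31 + 163 = 297
N̂ = 523249 / 297 ≈ 1761.8 → 1762

N ≈ 1762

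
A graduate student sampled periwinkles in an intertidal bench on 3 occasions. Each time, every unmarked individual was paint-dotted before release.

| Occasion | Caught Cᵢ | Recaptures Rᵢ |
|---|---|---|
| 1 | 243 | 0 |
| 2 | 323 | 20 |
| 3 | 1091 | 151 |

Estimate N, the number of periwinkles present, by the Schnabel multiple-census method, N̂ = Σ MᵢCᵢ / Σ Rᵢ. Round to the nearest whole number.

Marked at large before each occasion: Mᵢ = Σⱼ<ᵢ (Cⱼ − Rⱼ) → M1=0, M2=243, M3=546
Σ MᵢCᵢ = 0·243 + 243·323 + 546·1091 = 0 + 78489 + 595686 = 674175
Σ Rᵢ = 0 + 20 + 151 = 171
N̂ = 674175 / 171 ≈ 3942.5 → 3943

N ≈ 3943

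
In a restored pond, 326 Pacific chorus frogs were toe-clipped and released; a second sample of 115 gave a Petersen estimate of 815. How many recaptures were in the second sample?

R = 46

From N = M·C/R: R = M·C / N = 326·115 / 815 = 37490 / 815 = 46.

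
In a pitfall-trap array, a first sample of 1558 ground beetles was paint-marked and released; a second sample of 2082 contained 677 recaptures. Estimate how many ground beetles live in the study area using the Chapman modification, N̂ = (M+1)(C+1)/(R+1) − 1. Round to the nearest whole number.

N ≈ 4789

N̂ = (1558+1)(2082+1)/(677+1) − 1 = 1559·2083/678 − 1
= 3247397/678 − 1 ≈ 4789.7 − 1 ≈ 4788.7 → 4789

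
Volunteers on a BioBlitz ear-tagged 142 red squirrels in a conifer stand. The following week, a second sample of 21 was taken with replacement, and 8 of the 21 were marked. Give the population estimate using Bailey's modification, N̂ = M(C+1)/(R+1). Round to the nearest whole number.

N̂ = 142·(21+1)/(8+1) = 142·22/9 = 3124/9 ≈ 347.1 → 347

N ≈ 347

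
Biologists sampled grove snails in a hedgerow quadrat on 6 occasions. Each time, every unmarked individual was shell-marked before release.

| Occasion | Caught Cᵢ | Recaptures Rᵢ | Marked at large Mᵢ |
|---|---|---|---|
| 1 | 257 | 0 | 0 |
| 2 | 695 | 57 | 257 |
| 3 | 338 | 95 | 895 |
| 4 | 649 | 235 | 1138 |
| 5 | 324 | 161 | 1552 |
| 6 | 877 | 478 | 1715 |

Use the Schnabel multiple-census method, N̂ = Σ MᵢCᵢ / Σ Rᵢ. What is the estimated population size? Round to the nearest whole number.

Σ MᵢCᵢ = 0·257 + 257·695 + 895·338 + 1138·649 + 1552·324 + 1715·877 = 0 + 178615 + 302510 + 738562 + 502848 + 1504055 = 3226590
Σ Rᵢ = 0 + 57 + 95 + 235 + 161 + 478 = 1026
N̂ = 3226590 / 1026 ≈ 3144.8 → 3145

N ≈ 3145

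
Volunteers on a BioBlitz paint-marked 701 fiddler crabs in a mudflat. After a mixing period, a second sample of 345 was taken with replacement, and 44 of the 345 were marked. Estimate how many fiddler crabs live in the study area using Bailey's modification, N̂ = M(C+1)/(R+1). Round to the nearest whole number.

N̂ = 701·(345+1)/(44+1) = 701·346/45 = 242546/45 ≈ 5389.9 → 5390

N ≈ 5390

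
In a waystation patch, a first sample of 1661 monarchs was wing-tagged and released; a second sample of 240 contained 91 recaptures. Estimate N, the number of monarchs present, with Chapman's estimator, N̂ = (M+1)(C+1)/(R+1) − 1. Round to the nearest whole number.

N ≈ 4353

N̂ = (1661+1)(240+1)/(91+1) − 1 = 1662·241/92 − 1
= 400542/92 − 1 ≈ 4353.7 − 1 ≈ 4352.7 → 4353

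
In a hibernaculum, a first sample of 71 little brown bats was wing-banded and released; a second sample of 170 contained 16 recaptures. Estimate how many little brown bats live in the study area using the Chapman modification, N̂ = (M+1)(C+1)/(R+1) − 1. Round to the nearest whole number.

N ≈ 723

N̂ = (71+1)(170+1)/(16+1) − 1 = 72·171/17 − 1
= 12312/17 − 1 ≈ 724.2 − 1 ≈ 723.2 → 723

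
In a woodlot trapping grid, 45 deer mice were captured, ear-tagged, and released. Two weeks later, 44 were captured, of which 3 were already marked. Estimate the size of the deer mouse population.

N = 660

Lincoln-Petersen assumes M/N = R/C, so N = M·C / R.
N = (45 × 44) / 3 = 1980 / 3 = 660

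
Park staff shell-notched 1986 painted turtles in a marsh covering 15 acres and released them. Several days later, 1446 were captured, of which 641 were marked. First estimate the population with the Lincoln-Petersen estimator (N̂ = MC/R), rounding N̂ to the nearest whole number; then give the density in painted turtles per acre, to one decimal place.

density ≈ 298.7 painted turtles per acre

N̂ = 1986·1446/641 = 2871756/641 ≈ 4480.1 → 4480
Density = N̂ / area = 4480 / 15 ≈ 298.67 → 298.7 per acre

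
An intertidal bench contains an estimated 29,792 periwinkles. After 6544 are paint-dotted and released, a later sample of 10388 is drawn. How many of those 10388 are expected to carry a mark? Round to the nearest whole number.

The marked fraction of the population is 6544/29792, so in a sample of 10388 expect C·(M/N) marked.
E[R] = 6544 × 10388 / 29792 = 67979072 / 29792 ≈ 2281.8 → 2282

expected recaptures ≈ 2282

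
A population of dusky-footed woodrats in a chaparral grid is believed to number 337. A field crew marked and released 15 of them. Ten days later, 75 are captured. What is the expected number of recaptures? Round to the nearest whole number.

The marked fraction of the population is 15/337, so in a sample of 75 expect C·(M/N) marked.
E[R] = 15 × 75 / 337 = 1125 / 337 ≈ 3.3 → 3

expected recaptures ≈ 3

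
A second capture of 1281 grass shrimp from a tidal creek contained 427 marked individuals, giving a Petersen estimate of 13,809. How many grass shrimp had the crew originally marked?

From N = M·C/R: M = N·R / C = 13809·427 / 1281 = 5896443 / 1281 = 4603.

M = 4603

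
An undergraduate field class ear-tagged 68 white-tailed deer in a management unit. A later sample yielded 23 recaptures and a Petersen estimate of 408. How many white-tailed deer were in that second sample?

From N = M·C/R: C = N·R / M = 408·23 / 68 = 9384 / 68 = 138.

C = 138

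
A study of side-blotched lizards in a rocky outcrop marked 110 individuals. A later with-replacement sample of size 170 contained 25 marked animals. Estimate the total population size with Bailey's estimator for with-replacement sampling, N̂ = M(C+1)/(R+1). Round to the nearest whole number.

N̂ = 110·(170+1)/(25+1) = 110·171/26 = 18810/26 ≈ 723.46 → 723

N ≈ 723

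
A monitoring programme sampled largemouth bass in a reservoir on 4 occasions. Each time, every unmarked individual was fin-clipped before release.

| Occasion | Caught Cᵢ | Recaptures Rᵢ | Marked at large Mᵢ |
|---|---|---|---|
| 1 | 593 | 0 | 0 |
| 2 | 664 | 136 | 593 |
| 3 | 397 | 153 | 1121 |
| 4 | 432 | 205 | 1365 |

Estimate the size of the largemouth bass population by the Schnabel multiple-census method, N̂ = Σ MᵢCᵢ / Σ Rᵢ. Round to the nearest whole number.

Σ MᵢCᵢ = 0·593 + 593·664 + 1121·397 + 1365·432 = 0 + 393752 + 445037 + 589680 = 1428469
Σ Rᵢ = 0 + 136 + 153 + 205 = 494
N̂ = 1428469 / 494 ≈ 2891.6 → 2892

N ≈ 2892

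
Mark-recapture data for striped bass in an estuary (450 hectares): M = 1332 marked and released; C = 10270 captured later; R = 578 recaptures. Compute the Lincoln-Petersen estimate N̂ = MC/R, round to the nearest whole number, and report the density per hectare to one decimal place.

density ≈ 52.6 striped bass per hectare

N̂ = 1332·10270/578 = 13679640/578 ≈ 23667.2 → 23667
Density = N̂ / area = 23667 / 450 ≈ 52.59 → 52.6 per hectare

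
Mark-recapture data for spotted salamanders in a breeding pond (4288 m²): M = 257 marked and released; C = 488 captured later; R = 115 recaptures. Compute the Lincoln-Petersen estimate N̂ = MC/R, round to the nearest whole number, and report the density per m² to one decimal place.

density ≈ 0.3 spotted salamanders per m²

N̂ = 257·488/115 = 125416/115 ≈ 1090.6 → 1091
Density = N̂ / area = 1091 / 4288 ≈ 0.25 → 0.3 per m²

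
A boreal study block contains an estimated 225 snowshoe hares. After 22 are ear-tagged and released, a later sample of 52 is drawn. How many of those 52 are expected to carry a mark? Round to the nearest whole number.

Expected recaptures E[R] = M·C / N.
E[R] = 22 × 52 / 225 = 1144 / 225 ≈ 5.1 → 5

expected recaptures ≈ 5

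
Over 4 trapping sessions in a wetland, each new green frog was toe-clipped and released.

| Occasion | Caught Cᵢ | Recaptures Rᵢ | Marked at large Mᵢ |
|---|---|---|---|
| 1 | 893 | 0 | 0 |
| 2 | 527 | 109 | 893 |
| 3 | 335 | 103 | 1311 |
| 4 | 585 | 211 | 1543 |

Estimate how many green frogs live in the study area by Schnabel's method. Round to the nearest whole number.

N ≈ 4285

Σ MᵢCᵢ = 0·893 + 893·527 + 1311·335 + 1543·585 = 0 + 470611 + 439185 + 902655 = 1812451
Σ Rᵢ = 0 + 109 + 103 + 211 = 423
N̂ = 1812451 / 423 ≈ 4284.8 → 4285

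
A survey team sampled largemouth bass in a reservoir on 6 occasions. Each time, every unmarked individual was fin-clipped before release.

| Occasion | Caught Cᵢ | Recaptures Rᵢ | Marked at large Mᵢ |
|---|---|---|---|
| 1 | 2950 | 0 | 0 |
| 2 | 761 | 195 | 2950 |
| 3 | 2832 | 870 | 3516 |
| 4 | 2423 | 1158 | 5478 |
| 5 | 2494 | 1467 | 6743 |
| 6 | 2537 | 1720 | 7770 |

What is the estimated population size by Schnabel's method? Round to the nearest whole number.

N ≈ 11,461

Σ MᵢCᵢ = 0·2950 + 2950·761 + 3516·2832 + 5478·2423 + 6743·2494 + 7770·2537 = 0 + 2244950 + 9957312 + 13273194 + 16817042 + 19712490 = 62004988
Σ Rᵢ = 0 + 195 + 870 + 1158 + 1467 + 1720 = 5410
N̂ = 62004988 / 5410 ≈ 11461.2 → 11461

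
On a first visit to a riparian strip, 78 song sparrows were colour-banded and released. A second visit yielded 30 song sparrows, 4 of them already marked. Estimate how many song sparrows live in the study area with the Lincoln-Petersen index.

N = (78 × 30) / 4 = 2340 / 4 = 585

N = 585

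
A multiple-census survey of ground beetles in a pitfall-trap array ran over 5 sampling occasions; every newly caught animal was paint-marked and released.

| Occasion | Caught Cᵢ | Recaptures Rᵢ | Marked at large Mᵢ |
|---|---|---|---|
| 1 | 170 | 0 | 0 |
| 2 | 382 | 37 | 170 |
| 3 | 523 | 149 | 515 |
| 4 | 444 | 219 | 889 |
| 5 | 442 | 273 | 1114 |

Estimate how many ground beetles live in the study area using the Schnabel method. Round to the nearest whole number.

Σ MᵢCᵢ = 0·170 + 170·382 + 515·523 + 889·444 + 1114·442 = 0 + 64940 + 269345 + 394716 + 492388 = 1221389
Σ Rᵢ = 0 + 37 + 149 + 219 + 273 = 678
N̂ = 1221389 / 678 ≈ 1801.46 → 1801

N ≈ 1801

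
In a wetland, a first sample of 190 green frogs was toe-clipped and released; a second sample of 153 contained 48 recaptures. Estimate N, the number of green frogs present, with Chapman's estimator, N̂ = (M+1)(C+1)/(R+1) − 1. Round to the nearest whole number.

N̂ = (190+1)(153+1)/(48+1) − 1 = 191·154/49 − 1
= 29414/49 − 1 ≈ 600.3 − 1 ≈ 599.3 → 599

N ≈ 599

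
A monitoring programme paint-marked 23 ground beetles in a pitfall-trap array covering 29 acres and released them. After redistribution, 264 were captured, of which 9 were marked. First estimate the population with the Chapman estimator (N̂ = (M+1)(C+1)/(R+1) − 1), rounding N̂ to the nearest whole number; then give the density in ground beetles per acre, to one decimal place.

N̂ = 24·265/10 − 1 = 6360/10 − 1 = 635
Density = N̂ / area = 635 / 29 ≈ 21.90 → 21.9 per acre

density ≈ 21.9 ground beetles per acre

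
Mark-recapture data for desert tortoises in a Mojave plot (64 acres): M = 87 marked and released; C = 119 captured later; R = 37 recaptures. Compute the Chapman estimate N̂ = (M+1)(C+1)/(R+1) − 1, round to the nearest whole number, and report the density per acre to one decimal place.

N̂ = 88·120/38 − 1 = 10560/38 − 1 ≈ 276.9 → 277
Density = N̂ / area = 277 / 64 ≈ 4.33 → 4.3 per acre

density ≈ 4.3 desert tortoises per acre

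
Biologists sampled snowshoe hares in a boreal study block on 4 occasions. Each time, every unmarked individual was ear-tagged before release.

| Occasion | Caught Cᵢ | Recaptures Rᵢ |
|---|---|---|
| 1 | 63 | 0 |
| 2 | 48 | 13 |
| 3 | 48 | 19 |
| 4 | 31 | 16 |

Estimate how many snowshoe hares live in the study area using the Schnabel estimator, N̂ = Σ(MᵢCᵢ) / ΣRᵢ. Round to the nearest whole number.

Marked at large before each occasion: Mᵢ = Σⱼ<ᵢ (Cⱼ − Rⱼ) → M1=0, M2=63, M3=98, M4=127
Σ MᵢCᵢ = 0·63 + 63·48 + 98·48 + 127·31 = 0 + 3024 + 4704 + 3937 = 11665
Σ Rᵢ = 0 + 13 + 19 + 16 = 48
N̂ = 11665 / 48 ≈ 243.0 → 243

N ≈ 243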